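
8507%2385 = 1352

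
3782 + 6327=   10109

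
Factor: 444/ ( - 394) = - 222/197 = - 2^1*3^1*37^1*197^ ( -1)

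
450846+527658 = 978504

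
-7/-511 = 1/73 = 0.01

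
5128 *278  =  1425584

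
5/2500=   1/500= 0.00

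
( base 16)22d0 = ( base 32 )8mg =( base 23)GJB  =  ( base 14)3368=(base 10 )8912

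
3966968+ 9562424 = 13529392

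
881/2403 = 881/2403=0.37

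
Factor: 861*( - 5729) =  - 4932669 = - 3^1 * 7^1 * 17^1 * 41^1*337^1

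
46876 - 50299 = -3423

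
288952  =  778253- 489301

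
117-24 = 93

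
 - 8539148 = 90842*(-94)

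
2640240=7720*342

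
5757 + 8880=14637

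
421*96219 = 40508199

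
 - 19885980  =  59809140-79695120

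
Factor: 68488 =2^3 *7^1*1223^1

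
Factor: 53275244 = 2^2*11^1 * 1210801^1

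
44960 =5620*8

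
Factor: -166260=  - 2^2*3^1*5^1*17^1 * 163^1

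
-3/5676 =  - 1/1892 = - 0.00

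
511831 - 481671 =30160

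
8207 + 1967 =10174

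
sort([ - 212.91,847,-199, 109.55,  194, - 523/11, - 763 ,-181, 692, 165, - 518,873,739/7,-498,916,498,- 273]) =[ - 763, - 518,-498, - 273 ,-212.91,-199, - 181, - 523/11,739/7, 109.55, 165,194, 498, 692,847,873,916]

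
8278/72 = 4139/36 = 114.97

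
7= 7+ 0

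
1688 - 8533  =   - 6845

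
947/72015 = 947/72015 = 0.01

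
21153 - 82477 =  - 61324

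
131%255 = 131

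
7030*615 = 4323450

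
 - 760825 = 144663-905488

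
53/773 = 53/773 = 0.07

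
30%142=30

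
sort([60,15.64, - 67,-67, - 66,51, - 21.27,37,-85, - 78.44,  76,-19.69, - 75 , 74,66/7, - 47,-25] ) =[ - 85, - 78.44, - 75, - 67, - 67, - 66 ,  -  47, - 25 , - 21.27, - 19.69, 66/7,15.64,37,51,60,74,76 ]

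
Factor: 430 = 2^1*5^1 * 43^1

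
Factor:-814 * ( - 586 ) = 477004 = 2^2*11^1*37^1*293^1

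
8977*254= 2280158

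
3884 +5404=9288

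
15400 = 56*275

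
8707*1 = 8707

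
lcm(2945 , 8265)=256215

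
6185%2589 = 1007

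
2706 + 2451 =5157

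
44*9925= 436700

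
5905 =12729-6824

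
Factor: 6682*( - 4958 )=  - 33129356  =  - 2^2*13^1*37^1*67^1*257^1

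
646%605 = 41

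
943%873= 70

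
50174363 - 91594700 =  - 41420337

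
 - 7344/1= - 7344 = - 7344.00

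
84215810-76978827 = 7236983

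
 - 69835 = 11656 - 81491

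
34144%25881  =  8263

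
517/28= 517/28 = 18.46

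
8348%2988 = 2372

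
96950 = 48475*2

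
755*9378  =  7080390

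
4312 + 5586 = 9898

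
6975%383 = 81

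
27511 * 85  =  2338435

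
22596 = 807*28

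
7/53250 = 7/53250 = 0.00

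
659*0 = 0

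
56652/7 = 8093+ 1/7 = 8093.14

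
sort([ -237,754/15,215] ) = [-237, 754/15, 215]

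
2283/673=2283/673 = 3.39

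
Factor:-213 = -3^1*71^1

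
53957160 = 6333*8520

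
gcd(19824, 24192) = 336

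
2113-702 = 1411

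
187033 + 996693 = 1183726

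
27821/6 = 27821/6 = 4636.83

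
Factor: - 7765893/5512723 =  -3^2*37^1*23321^1*5512723^( - 1 ) 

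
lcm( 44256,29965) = 2876640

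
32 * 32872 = 1051904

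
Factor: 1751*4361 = 7636111 = 7^2*17^1*89^1* 103^1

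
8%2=0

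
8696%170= 26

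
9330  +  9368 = 18698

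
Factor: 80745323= 1579^1*51137^1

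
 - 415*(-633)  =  262695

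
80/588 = 20/147 = 0.14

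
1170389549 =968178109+202211440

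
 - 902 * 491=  - 442882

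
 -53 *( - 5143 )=272579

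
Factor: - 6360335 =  - 5^1*1272067^1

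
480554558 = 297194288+183360270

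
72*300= 21600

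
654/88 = 7 + 19/44 = 7.43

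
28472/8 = 3559  =  3559.00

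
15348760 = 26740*574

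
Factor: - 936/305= - 2^3*3^2 * 5^( - 1) * 13^1 * 61^( - 1)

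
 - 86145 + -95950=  - 182095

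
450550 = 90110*5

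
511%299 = 212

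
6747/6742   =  1 + 5/6742= 1.00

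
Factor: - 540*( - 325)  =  175500 =2^2*3^3*5^3*13^1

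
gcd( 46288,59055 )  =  1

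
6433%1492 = 465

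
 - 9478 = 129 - 9607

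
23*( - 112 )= -2576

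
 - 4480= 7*(-640 )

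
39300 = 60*655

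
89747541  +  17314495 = 107062036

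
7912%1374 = 1042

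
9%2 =1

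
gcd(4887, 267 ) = 3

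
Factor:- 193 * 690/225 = -2^1*3^( - 1)*5^( - 1 )*23^1*193^1 = - 8878/15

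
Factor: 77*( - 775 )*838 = - 50007650 = - 2^1*5^2*7^1*11^1*31^1*419^1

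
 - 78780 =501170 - 579950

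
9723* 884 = 8595132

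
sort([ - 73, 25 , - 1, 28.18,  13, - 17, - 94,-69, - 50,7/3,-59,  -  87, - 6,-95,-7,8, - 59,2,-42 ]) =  [-95, - 94, - 87,  -  73,-69, - 59, -59,-50, - 42, - 17, - 7,-6,-1,2 , 7/3, 8, 13,25, 28.18 ]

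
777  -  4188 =  -  3411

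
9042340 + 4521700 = 13564040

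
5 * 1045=5225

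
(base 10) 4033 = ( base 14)1681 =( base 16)fc1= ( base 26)5p3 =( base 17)dg4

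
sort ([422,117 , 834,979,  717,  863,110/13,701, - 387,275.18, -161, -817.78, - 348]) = [ - 817.78,-387, - 348,-161,  110/13,117,275.18, 422 , 701,717, 834,863 , 979]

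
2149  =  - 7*(-307 )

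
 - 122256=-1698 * 72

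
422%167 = 88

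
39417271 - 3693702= 35723569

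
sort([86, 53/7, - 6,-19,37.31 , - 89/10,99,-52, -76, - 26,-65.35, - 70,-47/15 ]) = [ - 76 , - 70,-65.35, - 52 , - 26, -19, - 89/10, -6,-47/15, 53/7,37.31,86, 99]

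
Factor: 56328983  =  47^1*53^1*22613^1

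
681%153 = 69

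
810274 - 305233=505041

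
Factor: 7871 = 17^1*463^1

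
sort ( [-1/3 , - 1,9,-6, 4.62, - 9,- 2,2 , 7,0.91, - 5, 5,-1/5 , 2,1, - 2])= [-9, - 6, -5, - 2, - 2, - 1, - 1/3 , - 1/5,0.91, 1, 2, 2,4.62,5,7 , 9]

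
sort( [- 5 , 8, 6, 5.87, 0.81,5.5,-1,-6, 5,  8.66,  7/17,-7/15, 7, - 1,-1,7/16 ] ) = [-6,-5,  -  1,  -  1, - 1,-7/15,7/17, 7/16, 0.81, 5,5.5 , 5.87, 6,7, 8,8.66] 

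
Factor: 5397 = 3^1*7^1*257^1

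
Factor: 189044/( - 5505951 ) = -2^2*3^( - 1)*11^( - 1)*167^1*283^1*166847^( - 1 ) 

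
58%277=58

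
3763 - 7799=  - 4036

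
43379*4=173516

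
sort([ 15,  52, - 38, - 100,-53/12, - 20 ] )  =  [ - 100, - 38, - 20, - 53/12,15, 52]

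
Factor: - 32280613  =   - 37^1*157^1 * 5557^1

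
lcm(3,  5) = 15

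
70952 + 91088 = 162040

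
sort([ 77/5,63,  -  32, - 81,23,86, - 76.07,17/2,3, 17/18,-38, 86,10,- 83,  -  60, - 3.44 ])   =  [ - 83, - 81, - 76.07, - 60, - 38 ,-32,-3.44,17/18, 3  ,  17/2,10 , 77/5,23, 63,86,86 ]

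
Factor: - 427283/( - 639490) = 2^( - 1 )*5^(-1)*63949^( - 1) * 427283^1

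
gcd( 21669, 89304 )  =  3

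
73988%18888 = 17324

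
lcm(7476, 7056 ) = 627984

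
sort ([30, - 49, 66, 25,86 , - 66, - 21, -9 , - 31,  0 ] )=[ - 66 , - 49 , - 31, - 21, - 9,  0,25,30, 66, 86] 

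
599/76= 599/76 = 7.88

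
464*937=434768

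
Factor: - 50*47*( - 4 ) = 2^3*5^2 * 47^1 = 9400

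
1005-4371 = -3366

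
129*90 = 11610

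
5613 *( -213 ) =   -  1195569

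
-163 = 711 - 874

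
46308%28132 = 18176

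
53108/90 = 590 + 4/45= 590.09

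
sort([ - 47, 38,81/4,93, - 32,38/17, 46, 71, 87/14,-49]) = [ - 49, - 47, - 32,38/17 , 87/14,  81/4, 38,46,71  ,  93]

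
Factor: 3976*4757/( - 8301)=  - 18913832/8301 = -2^3 * 3^( - 1 )*7^1*67^1 * 71^2*2767^( - 1)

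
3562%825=262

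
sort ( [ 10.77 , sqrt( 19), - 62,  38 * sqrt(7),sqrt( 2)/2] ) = [  -  62 , sqrt ( 2)/2,sqrt( 19), 10.77,38* sqrt( 7)]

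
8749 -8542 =207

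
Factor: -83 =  - 83^1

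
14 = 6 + 8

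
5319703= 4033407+1286296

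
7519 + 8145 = 15664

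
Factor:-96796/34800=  - 2^ (  -  2)*3^( - 1)*5^( - 2 )*7^1*29^(-1 ) * 3457^1  =  - 24199/8700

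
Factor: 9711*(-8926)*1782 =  - 2^2*3^6* 11^1*13^1 *83^1 *4463^1 =-154464447852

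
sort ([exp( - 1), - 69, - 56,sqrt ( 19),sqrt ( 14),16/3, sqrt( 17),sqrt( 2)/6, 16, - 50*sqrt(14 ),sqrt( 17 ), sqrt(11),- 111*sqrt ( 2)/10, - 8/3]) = [ -50*sqrt (14), -69, - 56, - 111*sqrt(2 )/10,  -  8/3,sqrt( 2 ) /6,exp( - 1 ),sqrt( 11 ), sqrt ( 14 ) , sqrt ( 17),sqrt( 17), sqrt( 19 ),16/3, 16 ]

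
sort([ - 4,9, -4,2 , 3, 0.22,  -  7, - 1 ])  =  [  -  7,- 4,-4, -1, 0.22, 2, 3, 9]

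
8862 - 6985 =1877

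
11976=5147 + 6829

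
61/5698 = 61/5698 = 0.01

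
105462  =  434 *243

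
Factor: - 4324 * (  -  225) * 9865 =2^2* 3^2*5^3 * 23^1 * 47^1*1973^1 = 9597658500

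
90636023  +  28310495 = 118946518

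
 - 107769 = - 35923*3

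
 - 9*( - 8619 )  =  77571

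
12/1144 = 3/286=0.01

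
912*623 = 568176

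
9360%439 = 141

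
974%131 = 57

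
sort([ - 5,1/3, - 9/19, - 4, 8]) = [-5, - 4 , - 9/19,  1/3, 8]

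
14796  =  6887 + 7909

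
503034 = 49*10266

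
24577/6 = 24577/6 = 4096.17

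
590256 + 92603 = 682859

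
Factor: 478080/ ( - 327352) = -720/493 = -2^4*3^2 * 5^1*17^(-1) * 29^ ( - 1 ) 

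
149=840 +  - 691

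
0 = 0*9608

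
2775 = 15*185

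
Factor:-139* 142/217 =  - 2^1*7^( - 1)*31^( - 1)*71^1 * 139^1=- 19738/217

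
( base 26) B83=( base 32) 7EV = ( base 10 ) 7647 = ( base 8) 16737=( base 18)15AF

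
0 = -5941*0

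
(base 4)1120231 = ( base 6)42141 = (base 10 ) 5677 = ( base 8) 13055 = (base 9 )7707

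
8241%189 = 114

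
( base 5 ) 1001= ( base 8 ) 176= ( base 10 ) 126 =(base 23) 5b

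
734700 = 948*775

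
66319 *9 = 596871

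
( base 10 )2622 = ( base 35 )24w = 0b101000111110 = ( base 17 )914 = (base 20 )6B2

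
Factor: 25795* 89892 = 2318764140 = 2^2* 3^2*5^1*7^1*11^2*67^1* 227^1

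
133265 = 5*26653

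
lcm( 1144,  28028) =56056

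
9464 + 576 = 10040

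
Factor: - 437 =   -  19^1 * 23^1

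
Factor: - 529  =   - 23^2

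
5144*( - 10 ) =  - 51440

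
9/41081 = 9/41081 = 0.00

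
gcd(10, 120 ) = 10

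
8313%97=68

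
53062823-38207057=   14855766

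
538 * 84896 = 45674048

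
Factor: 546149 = 546149^1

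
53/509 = 53/509 = 0.10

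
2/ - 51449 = -1+51447/51449= - 0.00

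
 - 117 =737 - 854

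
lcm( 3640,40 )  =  3640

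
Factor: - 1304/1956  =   - 2/3 = - 2^1*3^( - 1 ) 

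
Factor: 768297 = 3^1*29^1*8831^1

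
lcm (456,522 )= 39672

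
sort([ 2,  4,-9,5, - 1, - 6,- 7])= [-9 , - 7, - 6, - 1,2, 4,5 ] 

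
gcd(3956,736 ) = 92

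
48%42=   6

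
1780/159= 11 + 31/159  =  11.19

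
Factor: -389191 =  - 11^1*35381^1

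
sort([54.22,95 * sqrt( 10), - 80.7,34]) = [ - 80.7, 34,54.22,95*sqrt( 10 )]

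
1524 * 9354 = 14255496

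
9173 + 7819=16992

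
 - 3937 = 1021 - 4958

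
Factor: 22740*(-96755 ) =-2200208700= -  2^2*3^1*5^2* 37^1*379^1 * 523^1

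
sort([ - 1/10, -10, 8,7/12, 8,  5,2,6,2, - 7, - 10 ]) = [ - 10, -10, - 7,  -  1/10, 7/12, 2,  2,5, 6, 8,  8]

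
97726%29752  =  8470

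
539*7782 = 4194498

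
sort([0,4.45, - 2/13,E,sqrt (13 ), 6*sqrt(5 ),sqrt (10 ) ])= [ -2/13,0,E,sqrt (10),  sqrt (13), 4.45,6 * sqrt( 5 ) ] 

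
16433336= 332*49498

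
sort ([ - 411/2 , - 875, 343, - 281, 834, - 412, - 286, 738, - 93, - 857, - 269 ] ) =[ - 875, - 857, - 412, - 286,- 281, - 269,  -  411/2, - 93, 343, 738, 834] 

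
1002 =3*334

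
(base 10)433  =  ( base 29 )er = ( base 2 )110110001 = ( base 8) 661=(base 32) dh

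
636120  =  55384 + 580736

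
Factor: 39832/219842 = 2^2*7^( -1)*13^1*41^(  -  1) = 52/287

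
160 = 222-62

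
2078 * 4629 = 9619062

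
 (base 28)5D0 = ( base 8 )10274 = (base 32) 45S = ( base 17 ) ee0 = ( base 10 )4284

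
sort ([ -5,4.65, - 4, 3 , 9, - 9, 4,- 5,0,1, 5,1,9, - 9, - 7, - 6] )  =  [ - 9, - 9, - 7, - 6, - 5, - 5,-4, 0 , 1, 1, 3,  4, 4.65,5, 9  ,  9 ] 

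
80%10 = 0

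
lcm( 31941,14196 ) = 127764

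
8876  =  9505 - 629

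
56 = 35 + 21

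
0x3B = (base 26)27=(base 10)59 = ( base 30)1T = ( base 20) 2J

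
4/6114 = 2/3057= 0.00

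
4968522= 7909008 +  - 2940486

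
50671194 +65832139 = 116503333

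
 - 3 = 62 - 65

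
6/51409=6/51409 = 0.00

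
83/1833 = 83/1833 = 0.05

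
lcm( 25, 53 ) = 1325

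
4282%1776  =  730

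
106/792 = 53/396 = 0.13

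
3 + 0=3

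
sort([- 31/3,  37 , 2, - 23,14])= [ - 23 ,-31/3,  2 , 14,37]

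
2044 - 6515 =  - 4471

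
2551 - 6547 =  - 3996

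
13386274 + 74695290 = 88081564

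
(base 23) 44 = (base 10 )96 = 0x60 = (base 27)3f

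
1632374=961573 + 670801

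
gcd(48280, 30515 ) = 85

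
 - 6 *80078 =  - 480468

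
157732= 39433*4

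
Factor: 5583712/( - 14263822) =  - 2791856/7131911 = - 2^4*367^(  -  1 )*19433^(- 1 )*174491^1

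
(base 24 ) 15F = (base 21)1CI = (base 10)711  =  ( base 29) of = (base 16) 2c7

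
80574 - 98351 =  - 17777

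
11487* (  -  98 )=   -  1125726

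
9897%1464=1113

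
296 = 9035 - 8739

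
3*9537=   28611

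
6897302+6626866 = 13524168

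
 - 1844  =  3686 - 5530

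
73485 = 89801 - 16316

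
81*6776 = 548856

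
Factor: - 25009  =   - 89^1 * 281^1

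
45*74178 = 3338010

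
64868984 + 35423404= 100292388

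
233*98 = 22834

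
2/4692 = 1/2346 = 0.00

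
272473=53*5141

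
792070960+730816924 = 1522887884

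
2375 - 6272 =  - 3897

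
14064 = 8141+5923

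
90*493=44370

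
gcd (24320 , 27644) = 4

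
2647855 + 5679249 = 8327104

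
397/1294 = 397/1294 = 0.31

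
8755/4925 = 1 + 766/985= 1.78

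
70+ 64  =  134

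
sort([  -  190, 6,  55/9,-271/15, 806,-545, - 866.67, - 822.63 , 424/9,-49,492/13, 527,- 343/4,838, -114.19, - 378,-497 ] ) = [ - 866.67, - 822.63, -545, - 497,-378,-190, - 114.19,-343/4  , - 49, - 271/15 , 6,  55/9 , 492/13,  424/9,527, 806, 838 ]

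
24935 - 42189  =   - 17254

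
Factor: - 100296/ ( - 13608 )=199/27 = 3^(-3 )*199^1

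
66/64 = 33/32 = 1.03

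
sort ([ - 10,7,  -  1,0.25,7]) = [ -10, - 1, 0.25, 7,7]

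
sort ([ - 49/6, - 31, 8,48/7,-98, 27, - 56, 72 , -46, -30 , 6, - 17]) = [ - 98,  -  56, - 46, - 31, - 30,-17, - 49/6,6, 48/7 , 8,27 , 72 ]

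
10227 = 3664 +6563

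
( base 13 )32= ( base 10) 41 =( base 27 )1e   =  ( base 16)29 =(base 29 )1C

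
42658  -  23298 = 19360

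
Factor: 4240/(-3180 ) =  - 4/3 = - 2^2*3^(-1 )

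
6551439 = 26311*249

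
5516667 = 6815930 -1299263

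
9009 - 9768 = -759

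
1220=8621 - 7401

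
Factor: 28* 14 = 392 = 2^3*7^2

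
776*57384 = 44529984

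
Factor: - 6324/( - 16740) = 17/45 = 3^ (-2)*5^( -1)*17^1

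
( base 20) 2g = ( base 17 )35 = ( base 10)56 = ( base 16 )38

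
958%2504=958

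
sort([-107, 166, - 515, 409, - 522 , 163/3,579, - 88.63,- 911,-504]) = [-911,  -  522, - 515,- 504,- 107,  -  88.63, 163/3 , 166,  409, 579 ] 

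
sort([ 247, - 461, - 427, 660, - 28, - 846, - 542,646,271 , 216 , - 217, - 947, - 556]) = [-947, - 846, - 556  , - 542, - 461, - 427, - 217 , - 28, 216, 247,271, 646,660 ] 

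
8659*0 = 0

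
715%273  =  169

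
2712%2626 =86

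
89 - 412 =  - 323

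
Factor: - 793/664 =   -  2^( - 3)*13^1*61^1* 83^( - 1)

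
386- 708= - 322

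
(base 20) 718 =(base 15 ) C88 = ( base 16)b0c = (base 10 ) 2828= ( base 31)2t7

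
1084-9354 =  - 8270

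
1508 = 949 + 559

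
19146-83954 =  - 64808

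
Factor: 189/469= 27/67= 3^3*67^( - 1)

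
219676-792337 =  - 572661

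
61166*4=244664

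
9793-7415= 2378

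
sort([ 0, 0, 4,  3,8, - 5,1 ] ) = [  -  5,  0,  0, 1, 3,4, 8]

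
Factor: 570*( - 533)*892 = -2^3 * 3^1*5^1*13^1*19^1*41^1*223^1 = - 270998520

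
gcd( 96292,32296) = 4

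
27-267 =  - 240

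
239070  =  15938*15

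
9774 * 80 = 781920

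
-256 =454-710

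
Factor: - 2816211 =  - 3^1 * 67^1 *14011^1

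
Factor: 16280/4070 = 2^2 = 4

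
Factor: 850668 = 2^2*3^1*7^1*13^1*19^1*41^1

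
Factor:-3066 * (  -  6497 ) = 19919802= 2^1*3^1*7^1*73^2* 89^1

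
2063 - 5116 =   -  3053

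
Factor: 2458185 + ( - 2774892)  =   - 316707 = -3^1  *229^1 *461^1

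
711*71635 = 50932485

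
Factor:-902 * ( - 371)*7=2342494= 2^1*7^2*11^1*41^1*53^1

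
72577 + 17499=90076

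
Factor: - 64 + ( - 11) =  - 3^1*5^2 = -  75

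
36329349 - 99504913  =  -63175564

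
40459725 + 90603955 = 131063680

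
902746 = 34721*26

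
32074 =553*58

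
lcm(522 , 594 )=17226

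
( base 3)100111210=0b1101100010101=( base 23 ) D2A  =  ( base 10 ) 6933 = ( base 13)3204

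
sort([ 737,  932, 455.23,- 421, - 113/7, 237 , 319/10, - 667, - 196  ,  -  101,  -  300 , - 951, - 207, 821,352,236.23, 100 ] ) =[ - 951,-667,  -  421  ,  -  300,-207, - 196,- 101, - 113/7,319/10, 100,236.23,237, 352, 455.23, 737,821,932]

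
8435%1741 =1471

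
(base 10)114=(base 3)11020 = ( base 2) 1110010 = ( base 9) 136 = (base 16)72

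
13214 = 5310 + 7904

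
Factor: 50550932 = 2^2 * 89^1*149^1*953^1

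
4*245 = 980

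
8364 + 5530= 13894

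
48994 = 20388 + 28606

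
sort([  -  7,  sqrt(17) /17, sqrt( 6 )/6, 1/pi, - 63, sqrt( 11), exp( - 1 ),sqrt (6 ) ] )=[ - 63, - 7, sqrt(17)/17,1/pi, exp (-1),  sqrt( 6)/6, sqrt( 6 ),sqrt( 11) ]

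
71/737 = 71/737 = 0.10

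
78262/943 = 78262/943= 82.99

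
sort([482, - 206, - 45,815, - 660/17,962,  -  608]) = [ - 608, - 206, - 45,-660/17,482,815, 962]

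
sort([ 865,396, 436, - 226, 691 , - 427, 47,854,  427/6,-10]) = [ - 427, - 226,-10, 47 , 427/6, 396,  436, 691, 854, 865 ] 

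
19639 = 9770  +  9869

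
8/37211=8/37211 = 0.00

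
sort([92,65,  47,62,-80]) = [-80,47,62,  65,92]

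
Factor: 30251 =13^2*179^1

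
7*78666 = 550662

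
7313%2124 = 941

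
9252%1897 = 1664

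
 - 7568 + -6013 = -13581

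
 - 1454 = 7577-9031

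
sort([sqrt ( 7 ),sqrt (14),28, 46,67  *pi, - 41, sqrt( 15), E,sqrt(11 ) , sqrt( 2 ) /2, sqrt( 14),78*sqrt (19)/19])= [ - 41,sqrt ( 2)/2 , sqrt (7 ), E,sqrt( 11), sqrt(14 ),sqrt(14 ), sqrt (15 ), 78*sqrt( 19 )/19,28, 46,67 * pi] 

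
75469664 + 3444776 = 78914440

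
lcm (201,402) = 402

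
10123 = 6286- - 3837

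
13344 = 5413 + 7931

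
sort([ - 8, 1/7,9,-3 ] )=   [ - 8, - 3,1/7, 9]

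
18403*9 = 165627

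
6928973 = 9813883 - 2884910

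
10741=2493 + 8248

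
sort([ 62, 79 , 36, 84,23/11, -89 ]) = [-89 , 23/11, 36 , 62, 79, 84]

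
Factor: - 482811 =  - 3^1*7^1 * 83^1*277^1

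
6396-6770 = -374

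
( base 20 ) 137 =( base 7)1235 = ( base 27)H8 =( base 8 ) 723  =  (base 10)467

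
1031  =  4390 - 3359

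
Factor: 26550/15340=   2^( - 1 ) *3^2 *5^1*13^ ( - 1 ) = 45/26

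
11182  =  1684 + 9498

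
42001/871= 42001/871 = 48.22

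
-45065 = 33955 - 79020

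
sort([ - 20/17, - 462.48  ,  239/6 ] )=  [-462.48, - 20/17,  239/6 ] 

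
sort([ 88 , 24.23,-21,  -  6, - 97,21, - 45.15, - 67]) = [ - 97,  -  67, - 45.15, - 21, - 6 , 21,24.23,88 ]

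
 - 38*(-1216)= 46208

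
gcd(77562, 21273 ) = 3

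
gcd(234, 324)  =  18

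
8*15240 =121920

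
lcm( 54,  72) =216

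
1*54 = 54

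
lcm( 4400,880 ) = 4400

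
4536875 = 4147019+389856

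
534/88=267/44 = 6.07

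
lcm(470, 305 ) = 28670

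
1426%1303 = 123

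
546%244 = 58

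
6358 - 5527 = 831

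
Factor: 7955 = 5^1*37^1*43^1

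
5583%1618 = 729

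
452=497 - 45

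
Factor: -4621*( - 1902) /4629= 2^1*317^1*1543^( - 1 ) *4621^1  =  2929714/1543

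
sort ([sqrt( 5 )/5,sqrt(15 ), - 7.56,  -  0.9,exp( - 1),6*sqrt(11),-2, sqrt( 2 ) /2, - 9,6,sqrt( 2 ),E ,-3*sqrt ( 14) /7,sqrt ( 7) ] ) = [-9, - 7.56  , - 2, - 3*sqrt (14)/7,- 0.9, exp(-1),  sqrt ( 5)/5,sqrt(2 )/2, sqrt(2 ), sqrt(7) , E,  sqrt( 15 ),6,6*sqrt(11 ) ] 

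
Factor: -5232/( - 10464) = 1/2= 2^( - 1 ) 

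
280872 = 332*846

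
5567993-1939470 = 3628523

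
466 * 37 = 17242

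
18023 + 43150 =61173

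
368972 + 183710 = 552682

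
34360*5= 171800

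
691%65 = 41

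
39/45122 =39/45122 = 0.00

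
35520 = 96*370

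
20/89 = 20/89 =0.22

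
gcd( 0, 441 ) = 441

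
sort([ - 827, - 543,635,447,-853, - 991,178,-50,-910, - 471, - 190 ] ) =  [ - 991,-910, - 853,-827, -543,- 471 , - 190, - 50,178,447, 635 ] 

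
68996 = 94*734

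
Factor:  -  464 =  - 2^4*29^1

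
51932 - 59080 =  - 7148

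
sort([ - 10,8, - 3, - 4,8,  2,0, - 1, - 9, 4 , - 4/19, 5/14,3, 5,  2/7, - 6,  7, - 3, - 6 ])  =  [ - 10, - 9,-6, - 6, - 4 ,  -  3, - 3, - 1, - 4/19,  0, 2/7, 5/14,2,  3, 4,5,  7,8, 8] 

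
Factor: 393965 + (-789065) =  - 395100 = - 2^2*3^2* 5^2* 439^1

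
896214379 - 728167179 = 168047200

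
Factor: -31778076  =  - 2^2 * 3^1*11^1*240743^1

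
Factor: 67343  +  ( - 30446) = 3^1*7^2*251^1= 36897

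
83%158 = 83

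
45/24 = 1 + 7/8= 1.88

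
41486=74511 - 33025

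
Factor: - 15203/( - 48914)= 2^( - 1) * 23^1*37^(- 1)=23/74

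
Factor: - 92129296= - 2^4* 7^1*41^1*20063^1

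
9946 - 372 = 9574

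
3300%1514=272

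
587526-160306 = 427220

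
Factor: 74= 2^1*37^1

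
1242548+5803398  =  7045946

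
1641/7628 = 1641/7628 = 0.22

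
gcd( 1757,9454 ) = 1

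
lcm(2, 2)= 2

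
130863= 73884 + 56979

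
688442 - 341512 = 346930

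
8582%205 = 177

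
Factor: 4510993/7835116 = 2^( - 2)*43^ ( - 1 )*45553^( - 1)*4510993^1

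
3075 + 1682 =4757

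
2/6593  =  2/6593 = 0.00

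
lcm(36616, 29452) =1354792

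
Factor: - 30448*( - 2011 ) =2^4*11^1*173^1*2011^1 =61230928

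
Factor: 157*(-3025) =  - 5^2*11^2 * 157^1 = - 474925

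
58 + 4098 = 4156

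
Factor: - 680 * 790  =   - 2^4*5^2*17^1*79^1= - 537200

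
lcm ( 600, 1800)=1800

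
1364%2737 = 1364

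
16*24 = 384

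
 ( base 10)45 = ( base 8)55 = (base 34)1B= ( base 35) 1a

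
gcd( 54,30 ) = 6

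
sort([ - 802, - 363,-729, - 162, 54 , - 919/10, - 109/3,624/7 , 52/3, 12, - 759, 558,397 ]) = [ -802,-759, - 729, - 363, - 162, - 919/10, -109/3, 12, 52/3, 54, 624/7,  397,558] 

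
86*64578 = 5553708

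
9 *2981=26829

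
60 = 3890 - 3830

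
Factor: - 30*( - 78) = 2^2*3^2*5^1* 13^1 = 2340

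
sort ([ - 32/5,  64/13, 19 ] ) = [ - 32/5, 64/13, 19] 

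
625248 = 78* 8016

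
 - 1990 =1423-3413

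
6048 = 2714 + 3334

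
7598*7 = 53186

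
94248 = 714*132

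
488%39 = 20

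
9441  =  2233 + 7208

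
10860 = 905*12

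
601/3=200+1/3= 200.33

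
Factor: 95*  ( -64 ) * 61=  - 2^6 * 5^1* 19^1*61^1 = - 370880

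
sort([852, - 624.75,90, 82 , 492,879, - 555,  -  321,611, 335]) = [-624.75 ,  -  555, - 321 , 82, 90,  335,  492 , 611,852, 879] 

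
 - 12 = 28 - 40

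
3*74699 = 224097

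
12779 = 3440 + 9339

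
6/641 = 6/641  =  0.01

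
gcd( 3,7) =1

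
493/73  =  493/73 = 6.75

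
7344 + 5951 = 13295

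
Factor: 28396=2^2*31^1 * 229^1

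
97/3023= 97/3023 =0.03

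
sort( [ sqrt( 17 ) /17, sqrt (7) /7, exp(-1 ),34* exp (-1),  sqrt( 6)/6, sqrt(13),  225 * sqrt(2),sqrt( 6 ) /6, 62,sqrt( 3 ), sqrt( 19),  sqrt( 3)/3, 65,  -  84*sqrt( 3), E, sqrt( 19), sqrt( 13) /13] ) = [  -  84*sqrt( 3 ), sqrt (17 )/17, sqrt( 13)/13, exp( - 1 ),sqrt( 7 ) /7,sqrt( 6 )/6,sqrt(6) /6, sqrt( 3 ) /3, sqrt( 3), E, sqrt ( 13), sqrt( 19 ),sqrt(19 ),  34 * exp(-1 ), 62, 65,  225*sqrt( 2 ) ]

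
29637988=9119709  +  20518279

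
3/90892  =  3/90892=0.00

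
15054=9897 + 5157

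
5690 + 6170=11860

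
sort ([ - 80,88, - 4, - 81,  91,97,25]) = [ - 81, - 80, - 4,25, 88,91 , 97] 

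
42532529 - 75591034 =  - 33058505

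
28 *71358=1998024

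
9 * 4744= 42696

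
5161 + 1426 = 6587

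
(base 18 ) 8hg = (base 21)6CG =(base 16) B62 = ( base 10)2914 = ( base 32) 2r2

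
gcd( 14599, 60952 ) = 1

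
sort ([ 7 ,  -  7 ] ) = [-7,  7] 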